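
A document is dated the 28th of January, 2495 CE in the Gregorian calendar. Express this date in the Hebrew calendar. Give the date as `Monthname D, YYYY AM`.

Both dates share Julian Day Number 2632368; in the Hebrew calendar that is 2 Shevat 6255 AM.

Shevat 2, 6255 AM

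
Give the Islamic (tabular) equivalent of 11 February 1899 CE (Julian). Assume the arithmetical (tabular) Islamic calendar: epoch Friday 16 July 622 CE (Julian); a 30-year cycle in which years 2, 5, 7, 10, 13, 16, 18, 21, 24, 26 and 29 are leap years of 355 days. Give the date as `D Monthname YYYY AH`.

12 Shawwal 1316 AH

The source date corresponds to 23 February 1899 in the Gregorian calendar (JDN 2414709).
That day falls on 12 Shawwal 1316 AH in the tabular Islamic calendar.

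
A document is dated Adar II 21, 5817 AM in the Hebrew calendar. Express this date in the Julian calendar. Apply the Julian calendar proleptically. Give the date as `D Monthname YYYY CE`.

14 March 2057 CE

Both dates share Julian Day Number 2472450; in the Julian calendar that is 14 March 2057 CE.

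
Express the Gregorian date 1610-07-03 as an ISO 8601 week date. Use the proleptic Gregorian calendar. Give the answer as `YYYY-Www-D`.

The weekday is Saturday (ISO weekday 6).
That Saturday belongs to ISO week 26 of ISO year 1610.

1610-W26-6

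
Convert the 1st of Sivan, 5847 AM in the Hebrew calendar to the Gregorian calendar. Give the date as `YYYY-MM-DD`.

2087-06-01

Both dates share Julian Day Number 2483473; in the Gregorian calendar that is 1 June 2087 CE.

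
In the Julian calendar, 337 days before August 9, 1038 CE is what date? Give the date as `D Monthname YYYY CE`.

6 September 1037 CE

JDN of August 9, 1038 CE = 2100408.
2100408 − 337 = 2100071.
JDN 2100071 in the Julian calendar is 6 September 1037 CE.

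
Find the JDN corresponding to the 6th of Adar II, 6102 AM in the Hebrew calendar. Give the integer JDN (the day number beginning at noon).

2576530

In the Gregorian calendar the same day is 14 March 2342.
JDN 2451545 is 1 January 2000 CE (Gregorian); the target day is +124985 days from there, so JDN = 2576530.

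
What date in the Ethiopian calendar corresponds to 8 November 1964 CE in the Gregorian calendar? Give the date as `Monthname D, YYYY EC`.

Both dates share Julian Day Number 2438708; in the Ethiopian calendar that is 29 Tikimt 1957 EC.

Tikimt 29, 1957 EC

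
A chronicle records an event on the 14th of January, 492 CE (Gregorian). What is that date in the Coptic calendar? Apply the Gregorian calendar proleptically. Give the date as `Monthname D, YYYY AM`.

Tobi 17, 208 AM

Julian Day Number of the source date = 1900773.
Converting JDN 1900773 to the Coptic calendar gives 17 Tobi 208 AM.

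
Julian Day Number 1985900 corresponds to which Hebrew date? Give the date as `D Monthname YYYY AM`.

JDN 1985900 is 9 February 725 in the proleptic Gregorian calendar.
In the Hebrew calendar that day is 17 Shevat 4485 AM.

17 Shevat 4485 AM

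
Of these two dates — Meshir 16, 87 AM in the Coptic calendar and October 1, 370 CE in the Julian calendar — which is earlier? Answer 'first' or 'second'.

Converting both to JDN: 1856606 vs 1856474; the smaller is the second.

second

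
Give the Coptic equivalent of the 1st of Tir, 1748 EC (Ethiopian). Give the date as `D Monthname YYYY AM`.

1 Tobi 1472 AM

Both dates share Julian Day Number 2362433; in the Coptic calendar that is 1 Tobi 1472 AM.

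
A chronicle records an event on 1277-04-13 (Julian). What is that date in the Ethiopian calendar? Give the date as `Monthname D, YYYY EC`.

Both dates share Julian Day Number 2187585; in the Ethiopian calendar that is 18 Miyazya 1269 EC.

Miyazya 18, 1269 EC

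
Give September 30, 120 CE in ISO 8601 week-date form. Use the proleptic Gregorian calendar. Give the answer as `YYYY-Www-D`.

0120-W40-1

The weekday is Monday (ISO weekday 1).
That Monday belongs to ISO week 40 of ISO year 120.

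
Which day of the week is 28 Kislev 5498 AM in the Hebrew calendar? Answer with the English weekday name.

Saturday

This is JDN 2355841 (21 December 1737 Gregorian).
Since JDN mod 7 = 5 (0 = Monday), the day is Saturday.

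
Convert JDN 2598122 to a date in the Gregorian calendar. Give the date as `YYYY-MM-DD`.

2401-04-25

Counting from JDN 2299161 = 15 Oct 1582 gives an offset of 298961 days.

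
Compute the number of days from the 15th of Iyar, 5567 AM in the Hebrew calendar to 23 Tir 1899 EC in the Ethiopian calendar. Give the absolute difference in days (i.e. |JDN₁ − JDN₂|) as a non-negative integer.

First date → JDN 2381195; second date → JDN 2417607.
The interval is |2381195 − 2417607| = 36412 days.

36412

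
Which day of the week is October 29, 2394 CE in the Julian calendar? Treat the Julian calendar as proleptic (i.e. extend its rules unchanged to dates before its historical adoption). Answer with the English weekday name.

This is JDN 2595768 (14 November 2394 Gregorian).
Since JDN mod 7 = 0 (0 = Monday), the day is Monday.

Monday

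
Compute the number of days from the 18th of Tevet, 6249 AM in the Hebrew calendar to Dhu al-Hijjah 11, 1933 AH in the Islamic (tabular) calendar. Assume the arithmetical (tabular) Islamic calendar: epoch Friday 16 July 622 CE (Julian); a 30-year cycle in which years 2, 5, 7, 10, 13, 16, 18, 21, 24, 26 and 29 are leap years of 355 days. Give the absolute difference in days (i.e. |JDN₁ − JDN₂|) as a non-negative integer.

3271

First date → JDN 2630140; second date → JDN 2633411.
The interval is |2630140 − 2633411| = 3271 days.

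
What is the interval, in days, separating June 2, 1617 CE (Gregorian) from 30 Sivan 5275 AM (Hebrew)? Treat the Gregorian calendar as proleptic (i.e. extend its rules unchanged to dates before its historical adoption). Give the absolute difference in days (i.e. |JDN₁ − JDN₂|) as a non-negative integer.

37235

First date → JDN 2311810; second date → JDN 2274575.
The interval is |2311810 − 2274575| = 37235 days.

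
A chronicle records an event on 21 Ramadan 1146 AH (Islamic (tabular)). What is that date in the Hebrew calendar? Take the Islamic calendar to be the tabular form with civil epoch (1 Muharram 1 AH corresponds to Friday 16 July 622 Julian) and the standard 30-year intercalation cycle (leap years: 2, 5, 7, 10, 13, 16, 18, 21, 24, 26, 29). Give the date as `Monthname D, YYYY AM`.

Adar I 22, 5494 AM

Both dates share Julian Day Number 2354446; in the Hebrew calendar that is 22 Adar I 5494 AM.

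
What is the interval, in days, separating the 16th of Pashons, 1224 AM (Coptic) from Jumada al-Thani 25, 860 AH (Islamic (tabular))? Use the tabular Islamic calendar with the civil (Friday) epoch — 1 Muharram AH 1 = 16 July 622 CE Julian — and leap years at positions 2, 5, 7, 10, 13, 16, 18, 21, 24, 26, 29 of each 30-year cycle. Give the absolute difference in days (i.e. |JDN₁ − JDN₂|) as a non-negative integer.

18973

First date → JDN 2271986; second date → JDN 2253013.
The interval is |2271986 − 2253013| = 18973 days.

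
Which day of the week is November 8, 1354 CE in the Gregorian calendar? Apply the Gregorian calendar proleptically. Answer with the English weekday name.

Friday

JDN 2215910 mod 7 = 4, and JDN 0 was a Monday, so this is a Friday.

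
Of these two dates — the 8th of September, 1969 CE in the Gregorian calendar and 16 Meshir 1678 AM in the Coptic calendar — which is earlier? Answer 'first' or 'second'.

Converting both to JDN: 2440473 vs 2437719; the smaller is the second.

second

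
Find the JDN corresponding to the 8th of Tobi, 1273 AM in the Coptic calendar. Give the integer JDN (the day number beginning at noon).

In the proleptic Gregorian calendar the same day is 13 January 1557.
JDN 2400001 is 17 November 1858 CE (Gregorian), MJD 0; the target day is −110246 days from there, so JDN = 2289755.

2289755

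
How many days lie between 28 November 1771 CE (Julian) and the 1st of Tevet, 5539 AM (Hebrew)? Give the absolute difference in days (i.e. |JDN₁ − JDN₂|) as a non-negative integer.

JDN of the first date = 2368247.
JDN of the second date = 2370815.
|2370815 − 2368247| = 2568.

2568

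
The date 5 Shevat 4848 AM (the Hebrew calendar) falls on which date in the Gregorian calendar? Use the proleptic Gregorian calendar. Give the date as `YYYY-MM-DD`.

1088-01-07

Both dates share Julian Day Number 2118450; in the Gregorian calendar that is 7 January 1088 CE.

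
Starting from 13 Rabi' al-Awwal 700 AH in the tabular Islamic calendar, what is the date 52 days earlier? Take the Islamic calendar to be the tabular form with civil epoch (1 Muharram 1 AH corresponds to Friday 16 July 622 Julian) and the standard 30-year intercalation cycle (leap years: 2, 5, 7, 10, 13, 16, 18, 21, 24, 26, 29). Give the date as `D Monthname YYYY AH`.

The starting date is JDN 2196213; 2196213 − 52 = 2196161.
JDN 2196161 corresponds to 20 Muharram 700 AH.

20 Muharram 700 AH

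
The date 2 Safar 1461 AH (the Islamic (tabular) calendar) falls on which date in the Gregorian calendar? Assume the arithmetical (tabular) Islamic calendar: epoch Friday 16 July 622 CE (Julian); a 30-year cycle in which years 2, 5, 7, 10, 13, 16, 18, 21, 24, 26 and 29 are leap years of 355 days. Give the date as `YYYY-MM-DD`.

Julian Day Number of the source date = 2465846.
Converting JDN 2465846 to the Gregorian calendar gives 26 February 2039 CE.

2039-02-26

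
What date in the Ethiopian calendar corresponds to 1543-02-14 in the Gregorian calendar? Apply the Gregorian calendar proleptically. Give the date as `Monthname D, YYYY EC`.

Julian Day Number of the source date = 2284673.
Converting JDN 2284673 to the Ethiopian calendar gives 10 Yekatit 1535 EC.

Yekatit 10, 1535 EC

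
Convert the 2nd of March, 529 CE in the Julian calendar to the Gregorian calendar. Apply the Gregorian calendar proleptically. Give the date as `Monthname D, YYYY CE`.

March 4, 529 CE

For dates in this range the Gregorian date is 2 days ahead of the Julian.
2 March 529 Julian + 2 days → 4 March 529 Gregorian.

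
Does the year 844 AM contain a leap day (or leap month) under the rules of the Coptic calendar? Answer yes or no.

no

844 mod 4 = 0; in the Coptic calendar a year is leap when year mod 4 = 3, so it is a common year.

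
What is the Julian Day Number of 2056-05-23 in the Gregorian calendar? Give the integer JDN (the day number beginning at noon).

JDN 2299161 is 15 October 1582 CE (Gregorian); the target day is +172981 days from there, so JDN = 2472142.

2472142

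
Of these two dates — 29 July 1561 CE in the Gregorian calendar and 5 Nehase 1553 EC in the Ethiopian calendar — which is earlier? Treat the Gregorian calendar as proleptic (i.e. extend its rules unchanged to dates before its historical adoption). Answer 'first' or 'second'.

Converting both to JDN: 2291413 vs 2291423; the smaller is the first.

first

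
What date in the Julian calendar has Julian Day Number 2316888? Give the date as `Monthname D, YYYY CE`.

April 18, 1631 CE

JDN 2316888 is 28 April 1631 in the Gregorian calendar.
In the Julian calendar that day is April 18, 1631 CE.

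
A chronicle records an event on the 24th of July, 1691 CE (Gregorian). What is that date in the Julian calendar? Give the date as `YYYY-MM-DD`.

For dates in this range the Gregorian date is 10 days ahead of the Julian.
24 July 1691 Gregorian − 10 days → 14 July 1691 Julian.

1691-07-14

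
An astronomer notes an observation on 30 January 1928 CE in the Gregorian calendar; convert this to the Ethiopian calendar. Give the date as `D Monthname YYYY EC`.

Julian Day Number of the source date = 2425276.
Converting JDN 2425276 to the Ethiopian calendar gives 21 Tir 1920 EC.

21 Tir 1920 EC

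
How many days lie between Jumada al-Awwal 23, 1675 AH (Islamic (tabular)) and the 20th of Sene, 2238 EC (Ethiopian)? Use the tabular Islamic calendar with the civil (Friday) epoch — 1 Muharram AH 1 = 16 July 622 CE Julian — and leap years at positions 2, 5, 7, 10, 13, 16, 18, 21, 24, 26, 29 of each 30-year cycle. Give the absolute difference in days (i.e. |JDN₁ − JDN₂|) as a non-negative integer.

First date → JDN 2541790; second date → JDN 2541574.
The interval is |2541790 − 2541574| = 216 days.

216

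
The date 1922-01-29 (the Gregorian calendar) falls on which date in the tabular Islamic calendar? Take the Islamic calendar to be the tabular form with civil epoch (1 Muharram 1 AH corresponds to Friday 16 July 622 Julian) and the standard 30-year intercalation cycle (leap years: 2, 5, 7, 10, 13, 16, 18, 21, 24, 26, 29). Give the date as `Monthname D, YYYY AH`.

Both dates share Julian Day Number 2423084; in the tabular Islamic calendar that is 30 Jumada al-Awwal 1340 AH.

Jumada al-Awwal 30, 1340 AH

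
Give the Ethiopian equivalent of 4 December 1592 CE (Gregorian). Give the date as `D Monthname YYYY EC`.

Both dates share Julian Day Number 2302864; in the Ethiopian calendar that is 28 Hidar 1585 EC.

28 Hidar 1585 EC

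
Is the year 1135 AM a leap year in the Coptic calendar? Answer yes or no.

1135 mod 4 = 3; in the Coptic calendar a year is leap when year mod 4 = 3, so it is a leap year.

yes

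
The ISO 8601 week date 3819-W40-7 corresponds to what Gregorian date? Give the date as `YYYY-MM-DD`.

3819-10-10

ISO week 1 of 3819 is the week containing the first Thursday of 3819.
Week 40, day 7 (Sunday) lands on 3819-10-10.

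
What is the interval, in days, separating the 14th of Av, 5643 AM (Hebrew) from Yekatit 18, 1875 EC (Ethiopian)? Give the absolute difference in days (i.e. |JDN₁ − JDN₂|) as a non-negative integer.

174

JDN of the first date = 2409040.
JDN of the second date = 2408866.
|2408866 − 2409040| = 174.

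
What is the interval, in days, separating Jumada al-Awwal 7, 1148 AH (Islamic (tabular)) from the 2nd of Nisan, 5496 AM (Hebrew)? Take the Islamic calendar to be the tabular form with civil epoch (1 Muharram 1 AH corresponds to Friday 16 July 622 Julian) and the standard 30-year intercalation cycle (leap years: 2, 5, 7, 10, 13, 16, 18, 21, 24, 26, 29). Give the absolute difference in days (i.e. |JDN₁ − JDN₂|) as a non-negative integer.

171

JDN of the first date = 2355023.
JDN of the second date = 2355194.
|2355194 − 2355023| = 171.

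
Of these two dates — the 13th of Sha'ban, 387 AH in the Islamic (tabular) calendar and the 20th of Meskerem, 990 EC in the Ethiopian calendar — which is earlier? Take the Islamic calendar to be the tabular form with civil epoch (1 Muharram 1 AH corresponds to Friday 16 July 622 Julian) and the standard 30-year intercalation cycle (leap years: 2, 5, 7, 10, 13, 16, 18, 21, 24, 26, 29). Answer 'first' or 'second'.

Converting both to JDN: 2085445 vs 2085472; the smaller is the first.

first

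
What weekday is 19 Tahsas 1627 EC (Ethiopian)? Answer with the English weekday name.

Monday

This is JDN 2318225 (25 December 1634 Gregorian).
2318225 ≡ 0 (mod 7); counting from Monday = 0 gives Monday.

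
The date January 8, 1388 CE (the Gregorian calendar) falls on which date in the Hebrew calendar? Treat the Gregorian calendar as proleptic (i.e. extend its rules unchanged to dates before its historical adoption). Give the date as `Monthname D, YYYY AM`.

Julian Day Number of the source date = 2228024.
Converting JDN 2228024 to the Hebrew calendar gives 19 Tevet 5148 AM.

Tevet 19, 5148 AM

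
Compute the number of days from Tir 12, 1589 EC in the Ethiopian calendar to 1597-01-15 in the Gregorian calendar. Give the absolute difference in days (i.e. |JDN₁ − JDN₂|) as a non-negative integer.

First date → JDN 2304369; second date → JDN 2304367.
The interval is |2304369 − 2304367| = 2 days.

2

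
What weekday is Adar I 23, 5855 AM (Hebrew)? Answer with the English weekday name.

This is JDN 2486301 (27 February 2095 Gregorian).
2486301 ≡ 6 (mod 7); counting from Monday = 0 gives Sunday.

Sunday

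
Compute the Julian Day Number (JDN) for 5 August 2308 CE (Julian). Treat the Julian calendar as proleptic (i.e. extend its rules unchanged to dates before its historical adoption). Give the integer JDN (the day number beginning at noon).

In the Gregorian calendar the same day is 21 August 2308.
JDN 2451545 is 1 January 2000 CE (Gregorian); the target day is +112727 days from there, so JDN = 2564272.

2564272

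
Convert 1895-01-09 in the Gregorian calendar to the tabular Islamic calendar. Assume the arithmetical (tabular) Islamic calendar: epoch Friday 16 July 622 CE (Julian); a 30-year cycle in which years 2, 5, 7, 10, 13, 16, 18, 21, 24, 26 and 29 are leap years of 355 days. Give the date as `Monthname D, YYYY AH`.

Both dates share Julian Day Number 2413203; in the tabular Islamic calendar that is 12 Rajab 1312 AH.

Rajab 12, 1312 AH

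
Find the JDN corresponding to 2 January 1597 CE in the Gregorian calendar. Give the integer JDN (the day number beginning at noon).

2304354

JDN 2451545 is 1 January 2000 CE (Gregorian); the target day is −147191 days from there, so JDN = 2304354.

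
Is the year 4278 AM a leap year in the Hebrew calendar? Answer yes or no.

yes

Hebrew year 4278 is year 3 of its 19-year Metonic cycle; leap years are at positions 3, 6, 8, 11, 14, 17, 19, so it is a leap year (13 months).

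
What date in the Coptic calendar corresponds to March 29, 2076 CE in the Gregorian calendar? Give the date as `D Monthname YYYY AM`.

20 Paremhat 1792 AM

Julian Day Number of the source date = 2479392.
Converting JDN 2479392 to the Coptic calendar gives 20 Paremhat 1792 AM.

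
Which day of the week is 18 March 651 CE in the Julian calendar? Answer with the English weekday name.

Friday

Equivalently 21 March 651 Gregorian, JDN 1958912.
Since JDN mod 7 = 4 (0 = Monday), the day is Friday.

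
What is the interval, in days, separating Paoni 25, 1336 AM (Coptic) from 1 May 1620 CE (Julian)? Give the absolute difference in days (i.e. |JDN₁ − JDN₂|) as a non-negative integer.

First date → JDN 2312933; second date → JDN 2312884.
The interval is |2312933 − 2312884| = 49 days.

49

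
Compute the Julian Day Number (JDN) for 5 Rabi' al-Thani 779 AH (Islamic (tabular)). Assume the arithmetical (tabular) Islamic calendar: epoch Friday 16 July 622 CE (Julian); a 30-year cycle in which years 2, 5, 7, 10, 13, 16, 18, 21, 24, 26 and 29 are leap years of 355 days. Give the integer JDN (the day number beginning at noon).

In the proleptic Gregorian calendar the same day is 19 August 1377.
JDN 2299161 is 15 October 1582 CE (Gregorian); the target day is −74931 days from there, so JDN = 2224230.

2224230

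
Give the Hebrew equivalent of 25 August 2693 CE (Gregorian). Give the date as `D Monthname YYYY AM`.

1 Elul 6453 AM

Both dates share Julian Day Number 2704895; in the Hebrew calendar that is 1 Elul 6453 AM.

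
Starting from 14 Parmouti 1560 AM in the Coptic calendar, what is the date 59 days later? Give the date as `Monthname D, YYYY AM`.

The starting date is JDN 2394678; 2394678 + 59 = 2394737.
JDN 2394737 corresponds to Paoni 13, 1560 AM.

Paoni 13, 1560 AM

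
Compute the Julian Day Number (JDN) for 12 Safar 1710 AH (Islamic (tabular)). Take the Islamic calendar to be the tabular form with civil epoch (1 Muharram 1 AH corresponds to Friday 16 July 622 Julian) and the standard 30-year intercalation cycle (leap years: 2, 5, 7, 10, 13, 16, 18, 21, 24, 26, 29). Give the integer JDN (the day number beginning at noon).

Equivalently 8 October 2280 (Gregorian).
JDN 2400001 is 17 November 1858 CE (Gregorian), MJD 0; the target day is +154093 days from there, so JDN = 2554094.

2554094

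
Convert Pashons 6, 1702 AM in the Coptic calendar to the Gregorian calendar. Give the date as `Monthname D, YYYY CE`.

Julian Day Number of the source date = 2446565.
Converting JDN 2446565 to the Gregorian calendar gives 14 May 1986 CE.

May 14, 1986 CE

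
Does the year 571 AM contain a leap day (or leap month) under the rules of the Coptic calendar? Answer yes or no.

yes

571 mod 4 = 3; in the Coptic calendar a year is leap when year mod 4 = 3, so it is a leap year.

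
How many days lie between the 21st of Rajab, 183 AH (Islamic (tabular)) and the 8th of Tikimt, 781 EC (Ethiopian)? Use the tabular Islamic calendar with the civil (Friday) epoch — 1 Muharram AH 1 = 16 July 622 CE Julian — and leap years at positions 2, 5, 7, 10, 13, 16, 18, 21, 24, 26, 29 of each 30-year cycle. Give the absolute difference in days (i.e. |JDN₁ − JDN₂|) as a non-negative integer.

JDN of the first date = 2013132.
JDN of the second date = 2009153.
|2009153 − 2013132| = 3979.

3979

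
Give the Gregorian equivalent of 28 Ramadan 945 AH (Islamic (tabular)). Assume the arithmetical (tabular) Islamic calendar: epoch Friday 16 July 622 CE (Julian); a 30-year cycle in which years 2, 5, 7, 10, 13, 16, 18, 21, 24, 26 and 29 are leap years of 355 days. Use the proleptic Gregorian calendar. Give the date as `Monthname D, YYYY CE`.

Julian Day Number of the source date = 2283225.
Converting JDN 2283225 to the Gregorian calendar gives 27 February 1539 CE.

February 27, 1539 CE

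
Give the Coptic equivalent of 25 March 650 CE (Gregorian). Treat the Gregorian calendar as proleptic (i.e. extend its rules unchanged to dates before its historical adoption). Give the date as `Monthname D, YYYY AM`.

Paremhat 26, 366 AM

Both dates share Julian Day Number 1958551; in the Coptic calendar that is 26 Paremhat 366 AM.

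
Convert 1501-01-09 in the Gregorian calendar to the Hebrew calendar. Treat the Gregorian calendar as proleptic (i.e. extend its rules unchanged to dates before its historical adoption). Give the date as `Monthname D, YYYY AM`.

Both dates share Julian Day Number 2269297; in the Hebrew calendar that is 10 Shevat 5261 AM.

Shevat 10, 5261 AM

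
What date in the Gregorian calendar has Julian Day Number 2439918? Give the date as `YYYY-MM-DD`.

1968-03-02

JDN 2451545 is 1 Jan 2000; 2439918 is −11627 days from there.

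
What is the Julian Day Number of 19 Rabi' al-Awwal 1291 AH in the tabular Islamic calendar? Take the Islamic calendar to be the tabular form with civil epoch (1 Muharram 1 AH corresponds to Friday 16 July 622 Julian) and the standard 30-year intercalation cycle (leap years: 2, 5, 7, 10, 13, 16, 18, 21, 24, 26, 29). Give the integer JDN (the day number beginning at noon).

2405650

Equivalently 6 May 1874 (Gregorian).
JDN 2451545 is 1 January 2000 CE (Gregorian); the target day is −45895 days from there, so JDN = 2405650.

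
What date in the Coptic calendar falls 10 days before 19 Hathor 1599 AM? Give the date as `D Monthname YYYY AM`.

JDN of 19 Hathor 1599 AM = 2408777.
2408777 − 10 = 2408767.
JDN 2408767 in the Coptic calendar is 9 Hathor 1599 AM.

9 Hathor 1599 AM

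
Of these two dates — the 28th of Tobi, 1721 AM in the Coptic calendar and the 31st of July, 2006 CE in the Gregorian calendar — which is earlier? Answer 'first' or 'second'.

first

Converting both to JDN: 2453407 vs 2453948; the smaller is the first.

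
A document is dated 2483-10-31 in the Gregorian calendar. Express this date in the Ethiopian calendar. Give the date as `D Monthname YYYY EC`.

17 Tikimt 2476 EC

Both dates share Julian Day Number 2628261; in the Ethiopian calendar that is 17 Tikimt 2476 EC.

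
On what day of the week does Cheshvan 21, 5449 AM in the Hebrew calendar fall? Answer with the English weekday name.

Sunday

In the Gregorian calendar this is 14 November 1688 (JDN 2337908).
JDN 2337908 mod 7 = 6, and JDN 0 was a Monday, so this is a Sunday.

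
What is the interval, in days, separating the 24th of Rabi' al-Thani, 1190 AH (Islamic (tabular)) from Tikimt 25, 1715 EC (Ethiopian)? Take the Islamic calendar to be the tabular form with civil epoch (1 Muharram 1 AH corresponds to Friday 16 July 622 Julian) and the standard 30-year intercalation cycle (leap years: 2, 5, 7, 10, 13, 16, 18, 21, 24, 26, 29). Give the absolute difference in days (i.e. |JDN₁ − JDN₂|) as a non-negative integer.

JDN of the first date = 2369894.
JDN of the second date = 2350313.
|2350313 − 2369894| = 19581.

19581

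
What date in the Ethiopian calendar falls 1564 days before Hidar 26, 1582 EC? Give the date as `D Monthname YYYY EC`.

Counting 1564 days back from JDN 2301766 reaches JDN 2300202, which is 18 Nehase 1577 EC.

18 Nehase 1577 EC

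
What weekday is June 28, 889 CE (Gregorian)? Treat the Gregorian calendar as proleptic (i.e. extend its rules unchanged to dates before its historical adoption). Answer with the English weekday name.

Tuesday

Since JDN mod 7 = 1 (0 = Monday), the day is Tuesday.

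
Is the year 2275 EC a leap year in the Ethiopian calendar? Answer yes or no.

yes

2275 mod 4 = 3; in the Ethiopian calendar a year is leap when year mod 4 = 3, so it is a leap year.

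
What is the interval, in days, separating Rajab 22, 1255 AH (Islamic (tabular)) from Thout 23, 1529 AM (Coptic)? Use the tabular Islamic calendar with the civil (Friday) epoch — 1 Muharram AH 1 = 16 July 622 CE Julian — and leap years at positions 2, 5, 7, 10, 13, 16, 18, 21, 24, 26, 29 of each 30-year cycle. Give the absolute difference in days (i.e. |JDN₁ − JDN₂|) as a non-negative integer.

First date → JDN 2393014; second date → JDN 2383154.
The interval is |2393014 − 2383154| = 9860 days.

9860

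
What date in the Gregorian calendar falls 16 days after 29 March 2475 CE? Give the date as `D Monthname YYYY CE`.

Counting 16 days forward from JDN 2625123 reaches JDN 2625139, which is 14 April 2475 CE.

14 April 2475 CE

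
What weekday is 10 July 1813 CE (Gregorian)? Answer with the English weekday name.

2383435 ≡ 5 (mod 7); counting from Monday = 0 gives Saturday.

Saturday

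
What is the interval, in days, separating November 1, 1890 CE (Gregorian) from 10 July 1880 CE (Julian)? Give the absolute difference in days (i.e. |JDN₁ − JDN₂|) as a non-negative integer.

3754

JDN of the first date = 2411673.
JDN of the second date = 2407919.
|2407919 − 2411673| = 3754.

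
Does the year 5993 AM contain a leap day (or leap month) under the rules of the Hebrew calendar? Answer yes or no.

yes

Hebrew year 5993 is year 8 of its 19-year Metonic cycle; leap years are at positions 3, 6, 8, 11, 14, 17, 19, so it is a leap year (13 months).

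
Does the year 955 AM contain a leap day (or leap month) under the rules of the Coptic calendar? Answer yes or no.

955 mod 4 = 3; in the Coptic calendar a year is leap when year mod 4 = 3, so it is a leap year.

yes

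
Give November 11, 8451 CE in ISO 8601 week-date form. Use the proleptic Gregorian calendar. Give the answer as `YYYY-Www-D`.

The weekday is Saturday (ISO weekday 6).
That Saturday belongs to ISO week 45 of ISO year 8451.

8451-W45-6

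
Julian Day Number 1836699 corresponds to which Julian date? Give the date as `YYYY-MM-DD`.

0316-08-10

JDN 1836699 is 11 August 316 in the proleptic Gregorian calendar.
In the Julian calendar that day is 0316-08-10.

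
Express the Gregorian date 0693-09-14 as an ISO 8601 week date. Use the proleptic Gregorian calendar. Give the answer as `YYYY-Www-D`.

The weekday is Thursday (ISO weekday 4).
That Thursday belongs to ISO week 37 of ISO year 693.

0693-W37-4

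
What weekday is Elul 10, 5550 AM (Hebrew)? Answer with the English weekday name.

This is JDN 2375076 (20 August 1790 Gregorian).
JDN 2375076 mod 7 = 4, and JDN 0 was a Monday, so this is a Friday.

Friday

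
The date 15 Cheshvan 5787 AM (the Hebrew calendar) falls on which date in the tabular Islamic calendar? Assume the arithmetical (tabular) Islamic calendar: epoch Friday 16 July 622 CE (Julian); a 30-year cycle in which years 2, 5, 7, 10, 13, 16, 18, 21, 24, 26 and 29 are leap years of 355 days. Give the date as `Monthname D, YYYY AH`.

Julian Day Number of the source date = 2461340.
Converting JDN 2461340 to the tabular Islamic calendar gives 14 Jumada al-Awwal 1448 AH.

Jumada al-Awwal 14, 1448 AH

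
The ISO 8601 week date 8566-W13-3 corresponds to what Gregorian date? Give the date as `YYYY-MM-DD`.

ISO week 1 of 8566 is the week containing the first Thursday of 8566.
Week 13, day 3 (Wednesday) lands on 8566-03-26.

8566-03-26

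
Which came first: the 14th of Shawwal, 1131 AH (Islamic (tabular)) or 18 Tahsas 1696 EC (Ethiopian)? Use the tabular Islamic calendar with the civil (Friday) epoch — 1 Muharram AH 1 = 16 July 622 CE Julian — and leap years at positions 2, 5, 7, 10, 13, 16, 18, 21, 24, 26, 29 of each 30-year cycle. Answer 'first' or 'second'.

First date → JDN 2349153; second date → JDN 2343427.
JDN 2343427 < JDN 2349153, so the second date is earlier.

second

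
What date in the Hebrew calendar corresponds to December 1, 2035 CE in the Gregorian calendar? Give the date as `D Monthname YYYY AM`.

Both dates share Julian Day Number 2464663; in the Hebrew calendar that is 29 Cheshvan 5796 AM.

29 Cheshvan 5796 AM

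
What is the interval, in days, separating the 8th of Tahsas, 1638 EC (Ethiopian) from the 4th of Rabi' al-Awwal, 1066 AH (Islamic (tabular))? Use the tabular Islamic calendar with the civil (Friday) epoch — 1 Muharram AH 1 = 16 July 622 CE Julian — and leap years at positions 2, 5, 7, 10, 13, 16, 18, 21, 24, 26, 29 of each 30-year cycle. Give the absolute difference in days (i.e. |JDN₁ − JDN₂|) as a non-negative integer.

3670

JDN of the first date = 2322232.
JDN of the second date = 2325902.
|2325902 − 2322232| = 3670.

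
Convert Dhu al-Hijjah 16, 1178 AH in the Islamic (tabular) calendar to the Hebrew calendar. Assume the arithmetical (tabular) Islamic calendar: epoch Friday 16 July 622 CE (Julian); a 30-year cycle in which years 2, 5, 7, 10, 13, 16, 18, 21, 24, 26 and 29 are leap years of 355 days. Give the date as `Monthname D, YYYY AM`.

Sivan 17, 5525 AM

Both dates share Julian Day Number 2365870; in the Hebrew calendar that is 17 Sivan 5525 AM.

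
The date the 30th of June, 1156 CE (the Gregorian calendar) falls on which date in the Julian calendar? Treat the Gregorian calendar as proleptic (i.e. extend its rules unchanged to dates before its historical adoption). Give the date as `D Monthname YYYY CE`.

The Julian–Gregorian offset here is 7 days (Julian trailing).
30 June 1156 Gregorian − 7 days → 23 June 1156 Julian.

23 June 1156 CE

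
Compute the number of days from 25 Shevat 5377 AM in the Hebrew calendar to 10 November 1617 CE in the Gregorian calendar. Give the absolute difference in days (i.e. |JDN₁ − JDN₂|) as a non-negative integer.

283

JDN of the first date = 2311688.
JDN of the second date = 2311971.
|2311971 − 2311688| = 283.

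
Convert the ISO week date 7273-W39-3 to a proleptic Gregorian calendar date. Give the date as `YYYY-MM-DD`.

ISO week 1 of 7273 is the week containing the first Thursday of 7273.
Week 39, day 3 (Wednesday) lands on 7273-09-27.

7273-09-27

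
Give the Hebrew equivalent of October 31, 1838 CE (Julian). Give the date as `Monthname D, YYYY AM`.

Cheshvan 24, 5599 AM

Julian Day Number of the source date = 2392691.
Converting JDN 2392691 to the Hebrew calendar gives 24 Cheshvan 5599 AM.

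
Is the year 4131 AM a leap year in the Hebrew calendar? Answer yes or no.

Hebrew year 4131 is year 8 of its 19-year Metonic cycle; leap years are at positions 3, 6, 8, 11, 14, 17, 19, so it is a leap year (13 months).

yes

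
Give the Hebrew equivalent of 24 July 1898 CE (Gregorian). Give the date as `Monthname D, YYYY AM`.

Julian Day Number of the source date = 2414495.
Converting JDN 2414495 to the Hebrew calendar gives 5 Av 5658 AM.

Av 5, 5658 AM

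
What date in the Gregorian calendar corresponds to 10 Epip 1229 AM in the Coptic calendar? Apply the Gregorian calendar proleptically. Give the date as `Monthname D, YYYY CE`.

Both dates share Julian Day Number 2273866; in the Gregorian calendar that is 14 July 1513 CE.

July 14, 1513 CE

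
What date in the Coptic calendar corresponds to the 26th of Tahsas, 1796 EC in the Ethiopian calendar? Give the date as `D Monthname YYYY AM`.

26 Koiak 1520 AM

Julian Day Number of the source date = 2379960.
Converting JDN 2379960 to the Coptic calendar gives 26 Koiak 1520 AM.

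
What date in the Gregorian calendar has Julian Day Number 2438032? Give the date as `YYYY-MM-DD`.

JDN 2451545 is 1 Jan 2000; 2438032 is −13513 days from there.

1963-01-02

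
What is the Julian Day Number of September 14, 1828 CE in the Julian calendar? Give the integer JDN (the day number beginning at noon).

In the Gregorian calendar the same day is 26 September 1828.
JDN 2400001 is 17 November 1858 CE (Gregorian), MJD 0; the target day is −11009 days from there, so JDN = 2388992.

2388992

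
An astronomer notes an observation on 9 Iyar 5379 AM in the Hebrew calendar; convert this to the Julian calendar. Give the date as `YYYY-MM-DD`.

Julian Day Number of the source date = 2312500.
Converting JDN 2312500 to the Julian calendar gives 13 April 1619 CE.

1619-04-13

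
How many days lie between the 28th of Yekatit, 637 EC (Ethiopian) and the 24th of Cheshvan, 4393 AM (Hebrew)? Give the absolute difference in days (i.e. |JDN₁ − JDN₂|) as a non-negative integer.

JDN of the first date = 1956697.
JDN of the second date = 1952213.
|1952213 − 1956697| = 4484.

4484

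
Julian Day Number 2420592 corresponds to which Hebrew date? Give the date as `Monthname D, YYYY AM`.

JDN 2420592 is 4 April 1915 in the Gregorian calendar.
In the Hebrew calendar that day is Nisan 20, 5675 AM.

Nisan 20, 5675 AM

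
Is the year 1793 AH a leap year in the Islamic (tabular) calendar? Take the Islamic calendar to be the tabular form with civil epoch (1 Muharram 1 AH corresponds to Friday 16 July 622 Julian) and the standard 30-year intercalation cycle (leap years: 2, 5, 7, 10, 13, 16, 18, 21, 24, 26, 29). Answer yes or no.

Year 1793 AH is year 23 of its 30-year cycle; leap positions are 2, 5, 7, 10, 13, 16, 18, 21, 24, 26, 29, so it is a common year (354 days).

no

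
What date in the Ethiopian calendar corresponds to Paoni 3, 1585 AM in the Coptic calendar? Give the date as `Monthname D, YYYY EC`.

Both dates share Julian Day Number 2403858; in the Ethiopian calendar that is 3 Sene 1861 EC.

Sene 3, 1861 EC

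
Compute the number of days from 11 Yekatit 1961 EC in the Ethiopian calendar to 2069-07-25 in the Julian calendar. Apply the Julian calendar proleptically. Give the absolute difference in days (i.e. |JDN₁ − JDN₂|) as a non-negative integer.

36695

First date → JDN 2440271; second date → JDN 2476966.
The interval is |2440271 − 2476966| = 36695 days.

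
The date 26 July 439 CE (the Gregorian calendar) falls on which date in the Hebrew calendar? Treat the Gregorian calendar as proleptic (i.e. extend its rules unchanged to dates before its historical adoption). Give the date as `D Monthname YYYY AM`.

27 Tammuz 4199 AM

Julian Day Number of the source date = 1881608.
Converting JDN 1881608 to the Hebrew calendar gives 27 Tammuz 4199 AM.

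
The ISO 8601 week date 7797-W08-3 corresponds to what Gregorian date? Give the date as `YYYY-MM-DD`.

ISO week 1 of 7797 is the week containing the first Thursday of 7797.
Week 8, day 3 (Wednesday) lands on 7797-02-22.

7797-02-22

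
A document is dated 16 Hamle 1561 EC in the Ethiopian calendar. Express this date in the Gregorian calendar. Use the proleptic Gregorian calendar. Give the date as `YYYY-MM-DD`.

Both dates share Julian Day Number 2294326; in the Gregorian calendar that is 20 July 1569 CE.

1569-07-20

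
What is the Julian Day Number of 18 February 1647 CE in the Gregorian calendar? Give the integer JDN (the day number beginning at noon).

JDN 2299161 is 15 October 1582 CE (Gregorian); the target day is +23502 days from there, so JDN = 2322663.

2322663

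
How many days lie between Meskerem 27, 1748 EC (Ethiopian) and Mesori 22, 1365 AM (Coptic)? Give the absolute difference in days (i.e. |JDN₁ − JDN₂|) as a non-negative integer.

JDN of the first date = 2362339.
JDN of the second date = 2323582.
|2323582 − 2362339| = 38757.

38757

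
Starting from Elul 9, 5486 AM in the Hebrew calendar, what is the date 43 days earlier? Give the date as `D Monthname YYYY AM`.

Counting 43 days back from JDN 2351716 reaches JDN 2351673, which is 25 Tammuz 5486 AM.

25 Tammuz 5486 AM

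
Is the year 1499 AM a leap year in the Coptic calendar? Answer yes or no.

yes

1499 mod 4 = 3; in the Coptic calendar a year is leap when year mod 4 = 3, so it is a leap year.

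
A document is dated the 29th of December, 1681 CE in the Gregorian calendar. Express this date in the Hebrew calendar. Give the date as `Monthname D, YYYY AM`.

Tevet 18, 5442 AM

Both dates share Julian Day Number 2335396; in the Hebrew calendar that is 18 Tevet 5442 AM.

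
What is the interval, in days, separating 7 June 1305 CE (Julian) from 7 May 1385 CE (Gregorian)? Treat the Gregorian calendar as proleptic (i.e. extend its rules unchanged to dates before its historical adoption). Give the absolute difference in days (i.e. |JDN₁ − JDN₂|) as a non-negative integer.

First date → JDN 2197867; second date → JDN 2227048.
The interval is |2197867 − 2227048| = 29181 days.

29181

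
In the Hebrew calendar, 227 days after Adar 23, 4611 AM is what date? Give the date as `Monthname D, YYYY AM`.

The starting date is JDN 2031944; 2031944 + 227 = 2032171.
JDN 2032171 corresponds to Cheshvan 14, 4612 AM.

Cheshvan 14, 4612 AM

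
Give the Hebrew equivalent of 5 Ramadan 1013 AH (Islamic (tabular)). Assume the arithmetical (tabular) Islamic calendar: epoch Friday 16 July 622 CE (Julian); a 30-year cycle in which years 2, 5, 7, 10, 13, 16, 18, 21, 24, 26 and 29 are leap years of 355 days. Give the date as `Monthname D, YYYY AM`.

Julian Day Number of the source date = 2307299.
Converting JDN 2307299 to the Hebrew calendar gives 6 Shevat 5365 AM.

Shevat 6, 5365 AM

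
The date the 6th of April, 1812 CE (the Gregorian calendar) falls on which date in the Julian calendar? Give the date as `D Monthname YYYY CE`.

At this point the Julian calendar is 12 days behind the Gregorian.
6 April 1812 Gregorian − 12 days → 25 March 1812 Julian.

25 March 1812 CE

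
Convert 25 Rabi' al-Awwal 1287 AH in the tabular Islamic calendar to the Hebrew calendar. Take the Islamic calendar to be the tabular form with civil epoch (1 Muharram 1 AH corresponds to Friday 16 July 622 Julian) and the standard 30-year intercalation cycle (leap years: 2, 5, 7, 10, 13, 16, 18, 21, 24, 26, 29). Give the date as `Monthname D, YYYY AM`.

Sivan 26, 5630 AM

Julian Day Number of the source date = 2404239.
Converting JDN 2404239 to the Hebrew calendar gives 26 Sivan 5630 AM.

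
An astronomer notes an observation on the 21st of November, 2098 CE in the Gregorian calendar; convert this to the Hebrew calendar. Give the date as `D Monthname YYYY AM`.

26 Cheshvan 5859 AM

Julian Day Number of the source date = 2487664.
Converting JDN 2487664 to the Hebrew calendar gives 26 Cheshvan 5859 AM.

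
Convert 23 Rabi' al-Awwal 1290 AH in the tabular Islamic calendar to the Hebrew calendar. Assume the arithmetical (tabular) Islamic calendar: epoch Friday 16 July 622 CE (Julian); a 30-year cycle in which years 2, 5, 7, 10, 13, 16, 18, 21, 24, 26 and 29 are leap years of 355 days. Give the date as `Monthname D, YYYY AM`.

Iyar 24, 5633 AM

Both dates share Julian Day Number 2405300; in the Hebrew calendar that is 24 Iyar 5633 AM.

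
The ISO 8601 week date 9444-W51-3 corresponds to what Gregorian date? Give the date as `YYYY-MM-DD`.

ISO week 1 of 9444 is the week containing the first Thursday of 9444.
Week 51, day 3 (Wednesday) lands on 9444-12-18.

9444-12-18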